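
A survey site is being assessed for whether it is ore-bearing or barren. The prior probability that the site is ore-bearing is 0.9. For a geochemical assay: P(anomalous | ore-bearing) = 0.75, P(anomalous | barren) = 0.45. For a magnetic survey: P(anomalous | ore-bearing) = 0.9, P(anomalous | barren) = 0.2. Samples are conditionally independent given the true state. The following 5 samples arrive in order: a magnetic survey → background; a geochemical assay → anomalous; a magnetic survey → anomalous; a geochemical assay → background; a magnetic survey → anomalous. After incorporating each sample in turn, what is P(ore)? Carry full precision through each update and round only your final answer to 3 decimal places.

0.945

After a magnetic survey='background': P(ore) = 0.1·0.9000 / (0.1·0.9000 + 0.8·0.1000) ≈ 0.5294
After a geochemical assay='anomalous': P(ore) = 0.75·0.5294 / (0.75·0.5294 + 0.45·0.4706) ≈ 0.6522
After a magnetic survey='anomalous': P(ore) = 0.9·0.6522 / (0.9·0.6522 + 0.2·0.3478) ≈ 0.8940
After a geochemical assay='background': P(ore) = 0.25·0.8940 / (0.25·0.8940 + 0.55·0.1060) ≈ 0.7932
After a magnetic survey='anomalous': P(ore) = 0.9·0.7932 / (0.9·0.7932 + 0.2·0.2068) ≈ 0.9452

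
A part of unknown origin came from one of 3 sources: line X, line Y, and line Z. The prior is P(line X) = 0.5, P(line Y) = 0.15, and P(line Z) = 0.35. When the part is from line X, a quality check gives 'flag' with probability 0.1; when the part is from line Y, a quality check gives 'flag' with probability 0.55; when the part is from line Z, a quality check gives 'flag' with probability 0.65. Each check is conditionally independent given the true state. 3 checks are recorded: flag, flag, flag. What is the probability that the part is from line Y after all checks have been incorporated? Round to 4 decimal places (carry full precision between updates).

After 'flag': normaliser = 0.1·0.5000 + 0.55·0.1500 + 0.65·0.3500; P(line X) ≈ 0.1389, P(line Y) ≈ 0.2292, P(line Z) ≈ 0.6319
After 'flag': normaliser = 0.1·0.1389 + 0.55·0.2292 + 0.65·0.6319; P(line X) ≈ 0.0252, P(line Y) ≈ 0.2289, P(line Z) ≈ 0.7459
After 'flag': normaliser = 0.1·0.0252 + 0.55·0.2289 + 0.65·0.7459; P(line X) ≈ 0.0041, P(line Y) ≈ 0.2053, P(line Z) ≈ 0.7906

0.2053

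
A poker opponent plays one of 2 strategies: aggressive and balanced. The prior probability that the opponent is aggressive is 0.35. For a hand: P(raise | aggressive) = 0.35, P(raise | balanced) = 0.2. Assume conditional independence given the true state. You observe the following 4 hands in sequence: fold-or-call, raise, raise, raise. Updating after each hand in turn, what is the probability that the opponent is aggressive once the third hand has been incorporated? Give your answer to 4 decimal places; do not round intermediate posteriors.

After 'fold-or-call': P(aggressive) = 0.65·0.3500 / (0.65·0.3500 + 0.8·0.6500) ≈ 0.3043
After 'raise': P(aggressive) = 0.35·0.3043 / (0.35·0.3043 + 0.2·0.6957) ≈ 0.4336
After 'raise': P(aggressive) = 0.35·0.4336 / (0.35·0.4336 + 0.2·0.5664) ≈ 0.5726

0.5726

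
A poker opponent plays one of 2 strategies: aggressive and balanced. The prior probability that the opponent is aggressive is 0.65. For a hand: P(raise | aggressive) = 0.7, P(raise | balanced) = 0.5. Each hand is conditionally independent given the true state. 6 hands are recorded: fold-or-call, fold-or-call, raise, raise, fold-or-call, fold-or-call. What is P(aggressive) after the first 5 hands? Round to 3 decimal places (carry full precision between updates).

0.440

After 'fold-or-call': P(aggressive) = 0.3·0.6500 / (0.3·0.6500 + 0.5·0.3500) ≈ 0.5270
After 'fold-or-call': P(aggressive) = 0.3·0.5270 / (0.3·0.5270 + 0.5·0.4730) ≈ 0.4007
After 'raise': P(aggressive) = 0.7·0.4007 / (0.7·0.4007 + 0.5·0.5993) ≈ 0.4835
After 'raise': P(aggressive) = 0.7·0.4835 / (0.7·0.4835 + 0.5·0.5165) ≈ 0.5672
After 'fold-or-call': P(aggressive) = 0.3·0.5672 / (0.3·0.5672 + 0.5·0.4328) ≈ 0.4402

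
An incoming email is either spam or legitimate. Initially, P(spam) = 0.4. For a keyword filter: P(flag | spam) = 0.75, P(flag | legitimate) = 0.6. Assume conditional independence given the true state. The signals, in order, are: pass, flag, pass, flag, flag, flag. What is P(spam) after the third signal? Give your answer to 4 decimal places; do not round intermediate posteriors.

0.2456

After 'pass': P(spam) = 0.25·0.4000 / (0.25·0.4000 + 0.4·0.6000) ≈ 0.2941
After 'flag': P(spam) = 0.75·0.2941 / (0.75·0.2941 + 0.6·0.7059) ≈ 0.3425
After 'pass': P(spam) = 0.25·0.3425 / (0.25·0.3425 + 0.4·0.6575) ≈ 0.2456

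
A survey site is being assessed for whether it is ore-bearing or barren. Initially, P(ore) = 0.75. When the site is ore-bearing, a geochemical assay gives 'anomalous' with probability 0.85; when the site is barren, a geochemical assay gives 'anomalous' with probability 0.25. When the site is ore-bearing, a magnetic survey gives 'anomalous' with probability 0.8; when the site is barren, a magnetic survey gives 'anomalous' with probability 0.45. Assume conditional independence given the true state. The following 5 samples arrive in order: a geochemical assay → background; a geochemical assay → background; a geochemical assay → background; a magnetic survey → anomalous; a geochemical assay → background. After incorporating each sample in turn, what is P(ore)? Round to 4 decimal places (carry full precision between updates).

After a geochemical assay='background': P(ore) = 0.15·0.7500 / (0.15·0.7500 + 0.75·0.2500) ≈ 0.3750
After a geochemical assay='background': P(ore) = 0.15·0.3750 / (0.15·0.3750 + 0.75·0.6250) ≈ 0.1071
After a geochemical assay='background': P(ore) = 0.15·0.1071 / (0.15·0.1071 + 0.75·0.8929) ≈ 0.0234
After a magnetic survey='anomalous': P(ore) = 0.8·0.0234 / (0.8·0.0234 + 0.45·0.9766) ≈ 0.0409
After a geochemical assay='background': P(ore) = 0.15·0.0409 / (0.15·0.0409 + 0.75·0.9591) ≈ 0.0085

0.0085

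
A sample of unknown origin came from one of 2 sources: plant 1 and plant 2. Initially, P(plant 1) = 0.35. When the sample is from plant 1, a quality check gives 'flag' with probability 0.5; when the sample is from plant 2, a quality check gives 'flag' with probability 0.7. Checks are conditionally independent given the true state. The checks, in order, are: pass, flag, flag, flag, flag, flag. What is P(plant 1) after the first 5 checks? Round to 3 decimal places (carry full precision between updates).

0.189

Each posterior becomes the prior for the next update.
After 'pass': P(plant 1) = 0.5·0.3500 / (0.5·0.3500 + 0.3·0.6500) ≈ 0.4730
After 'flag': P(plant 1) = 0.5·0.4730 / (0.5·0.4730 + 0.7·0.5270) ≈ 0.3906
After 'flag': P(plant 1) = 0.5·0.3906 / (0.5·0.3906 + 0.7·0.6094) ≈ 0.3141
After 'flag': P(plant 1) = 0.5·0.3141 / (0.5·0.3141 + 0.7·0.6859) ≈ 0.2465
After 'flag': P(plant 1) = 0.5·0.2465 / (0.5·0.2465 + 0.7·0.7535) ≈ 0.1894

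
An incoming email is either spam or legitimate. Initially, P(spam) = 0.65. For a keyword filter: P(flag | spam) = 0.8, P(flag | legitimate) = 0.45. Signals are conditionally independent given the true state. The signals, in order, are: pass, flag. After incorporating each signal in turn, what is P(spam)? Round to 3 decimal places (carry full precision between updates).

0.546

Apply Bayes' rule sequentially, carrying P(spam) forward.
After 'pass': P(spam) = 0.2·0.6500 / (0.2·0.6500 + 0.55·0.3500) ≈ 0.4031
After 'flag': P(spam) = 0.8·0.4031 / (0.8·0.4031 + 0.45·0.5969) ≈ 0.5456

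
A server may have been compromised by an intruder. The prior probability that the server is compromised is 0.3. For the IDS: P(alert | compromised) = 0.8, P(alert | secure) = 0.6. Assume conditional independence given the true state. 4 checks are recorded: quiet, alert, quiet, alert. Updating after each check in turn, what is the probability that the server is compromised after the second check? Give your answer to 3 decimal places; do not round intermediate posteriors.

0.222

After 'quiet': P(compromised) = 0.2·0.3000 / (0.2·0.3000 + 0.4·0.7000) ≈ 0.1765
After 'alert': P(compromised) = 0.8·0.1765 / (0.8·0.1765 + 0.6·0.8235) ≈ 0.2222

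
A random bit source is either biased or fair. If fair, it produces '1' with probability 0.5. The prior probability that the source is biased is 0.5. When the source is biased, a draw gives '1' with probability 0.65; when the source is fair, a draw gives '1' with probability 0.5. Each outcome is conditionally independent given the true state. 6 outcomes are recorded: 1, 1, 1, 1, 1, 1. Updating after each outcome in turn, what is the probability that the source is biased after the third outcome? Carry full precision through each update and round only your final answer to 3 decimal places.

After '1': P(biased) = 0.65·0.5000 / (0.65·0.5000 + 0.5·0.5000) ≈ 0.5652
After '1': P(biased) = 0.65·0.5652 / (0.65·0.5652 + 0.5·0.4348) ≈ 0.6283
After '1': P(biased) = 0.65·0.6283 / (0.65·0.6283 + 0.5·0.3717) ≈ 0.6872

0.687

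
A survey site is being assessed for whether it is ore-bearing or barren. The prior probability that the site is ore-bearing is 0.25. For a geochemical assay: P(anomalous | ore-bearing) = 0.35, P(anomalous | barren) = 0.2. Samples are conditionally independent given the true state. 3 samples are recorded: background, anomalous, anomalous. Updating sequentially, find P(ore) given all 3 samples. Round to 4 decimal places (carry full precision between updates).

0.4534

After 'background': P(ore) = 0.65·0.2500 / (0.65·0.2500 + 0.8·0.7500) ≈ 0.2131
After 'anomalous': P(ore) = 0.35·0.2131 / (0.35·0.2131 + 0.2·0.7869) ≈ 0.3216
After 'anomalous': P(ore) = 0.35·0.3216 / (0.35·0.3216 + 0.2·0.6784) ≈ 0.4534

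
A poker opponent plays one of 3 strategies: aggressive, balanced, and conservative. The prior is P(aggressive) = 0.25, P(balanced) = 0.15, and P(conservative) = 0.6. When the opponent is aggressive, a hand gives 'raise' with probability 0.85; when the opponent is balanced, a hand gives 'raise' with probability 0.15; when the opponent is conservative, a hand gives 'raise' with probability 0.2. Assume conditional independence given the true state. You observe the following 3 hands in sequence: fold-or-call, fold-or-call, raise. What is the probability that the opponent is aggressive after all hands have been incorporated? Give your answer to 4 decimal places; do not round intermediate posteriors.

After 'fold-or-call': normaliser = 0.15·0.2500 + 0.85·0.1500 + 0.8·0.6000; P(aggressive) ≈ 0.0581, P(balanced) ≈ 0.1977, P(conservative) ≈ 0.7442
After 'fold-or-call': normaliser = 0.15·0.0581 + 0.85·0.1977 + 0.8·0.7442; P(aggressive) ≈ 0.0113, P(balanced) ≈ 0.2176, P(conservative) ≈ 0.7711
After 'raise': normaliser = 0.85·0.0113 + 0.15·0.2176 + 0.2·0.7711; P(aggressive) ≈ 0.0489, P(balanced) ≈ 0.1662, P(conservative) ≈ 0.7850

0.0489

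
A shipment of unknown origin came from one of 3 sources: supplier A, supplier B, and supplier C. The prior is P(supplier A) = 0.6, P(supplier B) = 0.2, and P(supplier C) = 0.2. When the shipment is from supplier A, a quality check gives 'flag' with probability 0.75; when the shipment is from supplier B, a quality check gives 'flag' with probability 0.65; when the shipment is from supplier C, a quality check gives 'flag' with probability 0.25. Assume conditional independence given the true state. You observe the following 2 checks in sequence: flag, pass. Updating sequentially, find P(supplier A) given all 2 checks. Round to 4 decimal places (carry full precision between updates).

0.5754

After 'flag': normaliser = 0.75·0.6000 + 0.65·0.2000 + 0.25·0.2000; P(supplier A) ≈ 0.7143, P(supplier B) ≈ 0.2063, P(supplier C) ≈ 0.0794
After 'pass': normaliser = 0.25·0.7143 + 0.35·0.2063 + 0.75·0.0794; P(supplier A) ≈ 0.5754, P(supplier B) ≈ 0.2327, P(supplier C) ≈ 0.1918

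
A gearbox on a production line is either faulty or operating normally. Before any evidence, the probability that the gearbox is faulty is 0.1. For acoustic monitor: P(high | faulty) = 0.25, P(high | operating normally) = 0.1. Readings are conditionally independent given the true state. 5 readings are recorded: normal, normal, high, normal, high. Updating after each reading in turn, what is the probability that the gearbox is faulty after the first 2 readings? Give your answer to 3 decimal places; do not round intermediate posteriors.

0.072

Each posterior becomes the prior for the next update.
After 'normal': P(faulty) = 0.75·0.1000 / (0.75·0.1000 + 0.9·0.9000) ≈ 0.0847
After 'normal': P(faulty) = 0.75·0.0847 / (0.75·0.0847 + 0.9·0.9153) ≈ 0.0716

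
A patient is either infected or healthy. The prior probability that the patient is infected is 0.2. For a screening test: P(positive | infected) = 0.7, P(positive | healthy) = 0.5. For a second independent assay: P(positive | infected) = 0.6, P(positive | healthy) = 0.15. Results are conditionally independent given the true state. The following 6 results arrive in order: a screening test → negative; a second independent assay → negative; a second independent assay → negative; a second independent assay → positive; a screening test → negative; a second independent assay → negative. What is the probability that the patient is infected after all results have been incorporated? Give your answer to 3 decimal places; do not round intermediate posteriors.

0.036

After a screening test='negative': P(infected) = 0.3·0.2000 / (0.3·0.2000 + 0.5·0.8000) ≈ 0.1304
After a second independent assay='negative': P(infected) = 0.4·0.1304 / (0.4·0.1304 + 0.85·0.8696) ≈ 0.0659
After a second independent assay='negative': P(infected) = 0.4·0.0659 / (0.4·0.0659 + 0.85·0.9341) ≈ 0.0322
After a second independent assay='positive': P(infected) = 0.6·0.0322 / (0.6·0.0322 + 0.15·0.9678) ≈ 0.1173
After a screening test='negative': P(infected) = 0.3·0.1173 / (0.3·0.1173 + 0.5·0.8827) ≈ 0.0738
After a second independent assay='negative': P(infected) = 0.4·0.0738 / (0.4·0.0738 + 0.85·0.9262) ≈ 0.0362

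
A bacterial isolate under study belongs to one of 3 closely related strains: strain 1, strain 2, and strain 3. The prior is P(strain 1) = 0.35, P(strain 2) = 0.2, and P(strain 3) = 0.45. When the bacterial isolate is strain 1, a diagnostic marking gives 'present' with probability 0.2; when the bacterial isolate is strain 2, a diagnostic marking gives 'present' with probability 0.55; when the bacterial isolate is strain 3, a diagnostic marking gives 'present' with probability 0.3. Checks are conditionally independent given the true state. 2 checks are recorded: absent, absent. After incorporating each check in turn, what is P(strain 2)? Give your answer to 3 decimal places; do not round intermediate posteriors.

After 'absent': normaliser = 0.8·0.3500 + 0.45·0.2000 + 0.7·0.4500; P(strain 1) ≈ 0.4088, P(strain 2) ≈ 0.1314, P(strain 3) ≈ 0.4599
After 'absent': normaliser = 0.8·0.4088 + 0.45·0.1314 + 0.7·0.4599; P(strain 1) ≈ 0.4619, P(strain 2) ≈ 0.0835, P(strain 3) ≈ 0.4546

0.084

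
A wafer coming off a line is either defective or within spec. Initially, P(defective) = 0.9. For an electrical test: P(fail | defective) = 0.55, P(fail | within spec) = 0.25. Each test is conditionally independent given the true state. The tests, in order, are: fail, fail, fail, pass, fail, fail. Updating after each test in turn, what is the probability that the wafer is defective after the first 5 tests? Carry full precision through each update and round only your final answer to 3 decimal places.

After 'fail': P(defective) = 0.55·0.9000 / (0.55·0.9000 + 0.25·0.1000) ≈ 0.9519
After 'fail': P(defective) = 0.55·0.9519 / (0.55·0.9519 + 0.25·0.0481) ≈ 0.9776
After 'fail': P(defective) = 0.55·0.9776 / (0.55·0.9776 + 0.25·0.0224) ≈ 0.9897
After 'pass': P(defective) = 0.45·0.9897 / (0.45·0.9897 + 0.75·0.0103) ≈ 0.9829
After 'fail': P(defective) = 0.55·0.9829 / (0.55·0.9829 + 0.25·0.0171) ≈ 0.9922

0.992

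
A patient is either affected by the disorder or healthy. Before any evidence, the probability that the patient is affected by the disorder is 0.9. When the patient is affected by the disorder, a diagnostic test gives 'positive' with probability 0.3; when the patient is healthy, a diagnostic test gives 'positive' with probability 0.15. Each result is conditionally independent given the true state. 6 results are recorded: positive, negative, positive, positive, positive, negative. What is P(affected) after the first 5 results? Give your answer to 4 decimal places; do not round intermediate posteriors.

Each posterior becomes the prior for the next update.
After 'positive': P(affected) = 0.3·0.9000 / (0.3·0.9000 + 0.15·0.1000) ≈ 0.9474
After 'negative': P(affected) = 0.7·0.9474 / (0.7·0.9474 + 0.85·0.0526) ≈ 0.9368
After 'positive': P(affected) = 0.3·0.9368 / (0.3·0.9368 + 0.15·0.0632) ≈ 0.9674
After 'positive': P(affected) = 0.3·0.9674 / (0.3·0.9674 + 0.15·0.0326) ≈ 0.9834
After 'positive': P(affected) = 0.3·0.9834 / (0.3·0.9834 + 0.15·0.0166) ≈ 0.9916

0.9916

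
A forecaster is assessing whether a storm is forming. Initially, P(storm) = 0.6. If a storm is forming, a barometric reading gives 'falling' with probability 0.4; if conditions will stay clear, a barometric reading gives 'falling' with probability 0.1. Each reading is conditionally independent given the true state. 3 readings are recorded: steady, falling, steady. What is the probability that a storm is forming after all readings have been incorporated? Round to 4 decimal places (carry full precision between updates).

After 'steady': P(storm) = 0.6·0.6000 / (0.6·0.6000 + 0.9·0.4000) ≈ 0.5000
After 'falling': P(storm) = 0.4·0.5000 / (0.4·0.5000 + 0.1·0.5000) ≈ 0.8000
After 'steady': P(storm) = 0.6·0.8000 / (0.6·0.8000 + 0.9·0.2000) ≈ 0.7273

0.7273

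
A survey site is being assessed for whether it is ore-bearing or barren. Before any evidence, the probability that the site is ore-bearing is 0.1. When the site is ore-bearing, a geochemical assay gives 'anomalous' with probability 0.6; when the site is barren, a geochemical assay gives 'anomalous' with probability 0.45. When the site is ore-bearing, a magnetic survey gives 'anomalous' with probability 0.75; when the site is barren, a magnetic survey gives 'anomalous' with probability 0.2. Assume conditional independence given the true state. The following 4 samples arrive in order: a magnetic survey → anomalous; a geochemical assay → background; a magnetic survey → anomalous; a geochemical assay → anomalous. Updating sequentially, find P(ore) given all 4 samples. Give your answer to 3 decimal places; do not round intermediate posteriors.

After a magnetic survey='anomalous': P(ore) = 0.75·0.1000 / (0.75·0.1000 + 0.2·0.9000) ≈ 0.2941
After a geochemical assay='background': P(ore) = 0.4·0.2941 / (0.4·0.2941 + 0.55·0.7059) ≈ 0.2326
After a magnetic survey='anomalous': P(ore) = 0.75·0.2326 / (0.75·0.2326 + 0.2·0.7674) ≈ 0.5319
After a geochemical assay='anomalous': P(ore) = 0.6·0.5319 / (0.6·0.5319 + 0.45·0.4681) ≈ 0.6024

0.602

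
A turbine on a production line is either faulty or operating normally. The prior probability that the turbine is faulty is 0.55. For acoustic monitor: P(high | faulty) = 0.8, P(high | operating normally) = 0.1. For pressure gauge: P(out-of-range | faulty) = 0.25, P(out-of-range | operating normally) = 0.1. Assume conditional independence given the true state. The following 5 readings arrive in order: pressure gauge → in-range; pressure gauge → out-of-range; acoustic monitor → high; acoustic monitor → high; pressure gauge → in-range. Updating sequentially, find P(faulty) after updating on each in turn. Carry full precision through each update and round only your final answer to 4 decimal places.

0.9927

After pressure gauge='in-range': P(faulty) = 0.75·0.5500 / (0.75·0.5500 + 0.9·0.4500) ≈ 0.5046
After pressure gauge='out-of-range': P(faulty) = 0.25·0.5046 / (0.25·0.5046 + 0.1·0.4954) ≈ 0.7180
After acoustic monitor='high': P(faulty) = 0.8·0.7180 / (0.8·0.7180 + 0.1·0.2820) ≈ 0.9532
After acoustic monitor='high': P(faulty) = 0.8·0.9532 / (0.8·0.9532 + 0.1·0.0468) ≈ 0.9939
After pressure gauge='in-range': P(faulty) = 0.75·0.9939 / (0.75·0.9939 + 0.9·0.0061) ≈ 0.9927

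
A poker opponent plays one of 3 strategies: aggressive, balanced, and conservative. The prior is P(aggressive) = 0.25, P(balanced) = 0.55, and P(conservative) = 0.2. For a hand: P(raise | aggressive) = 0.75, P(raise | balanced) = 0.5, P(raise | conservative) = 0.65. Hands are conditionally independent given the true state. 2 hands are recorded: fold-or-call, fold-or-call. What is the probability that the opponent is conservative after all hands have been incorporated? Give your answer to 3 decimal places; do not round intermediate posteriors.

After 'fold-or-call': normaliser = 0.25·0.2500 + 0.5·0.5500 + 0.35·0.2000; P(aggressive) ≈ 0.1534, P(balanced) ≈ 0.6748, P(conservative) ≈ 0.1718
After 'fold-or-call': normaliser = 0.25·0.1534 + 0.5·0.6748 + 0.35·0.1718; P(aggressive) ≈ 0.0880, P(balanced) ≈ 0.7741, P(conservative) ≈ 0.1379

0.138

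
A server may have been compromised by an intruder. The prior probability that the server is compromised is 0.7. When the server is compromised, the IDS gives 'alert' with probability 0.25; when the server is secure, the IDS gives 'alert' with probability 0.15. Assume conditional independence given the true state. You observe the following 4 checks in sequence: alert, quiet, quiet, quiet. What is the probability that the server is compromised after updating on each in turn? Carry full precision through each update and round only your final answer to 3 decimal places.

Each posterior becomes the prior for the next update.
After 'alert': P(compromised) = 0.25·0.7000 / (0.25·0.7000 + 0.15·0.3000) ≈ 0.7955
After 'quiet': P(compromised) = 0.75·0.7955 / (0.75·0.7955 + 0.85·0.2045) ≈ 0.7743
After 'quiet': P(compromised) = 0.75·0.7743 / (0.75·0.7743 + 0.85·0.2257) ≈ 0.7517
After 'quiet': P(compromised) = 0.75·0.7517 / (0.75·0.7517 + 0.85·0.2483) ≈ 0.7276

0.728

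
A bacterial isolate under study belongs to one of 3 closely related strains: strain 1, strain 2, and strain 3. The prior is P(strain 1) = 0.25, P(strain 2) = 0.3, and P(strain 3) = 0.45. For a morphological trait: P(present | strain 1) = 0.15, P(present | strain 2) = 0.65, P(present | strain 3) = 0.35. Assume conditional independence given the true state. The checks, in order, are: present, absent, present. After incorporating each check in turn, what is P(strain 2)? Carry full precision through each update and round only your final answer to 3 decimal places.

0.522

After 'present': normaliser = 0.15·0.2500 + 0.65·0.3000 + 0.35·0.4500; P(strain 1) ≈ 0.0962, P(strain 2) ≈ 0.5000, P(strain 3) ≈ 0.4038
After 'absent': normaliser = 0.85·0.0962 + 0.35·0.5000 + 0.65·0.4038; P(strain 1) ≈ 0.1574, P(strain 2) ≈ 0.3370, P(strain 3) ≈ 0.5056
After 'present': normaliser = 0.15·0.1574 + 0.65·0.3370 + 0.35·0.5056; P(strain 1) ≈ 0.0563, P(strain 2) ≈ 0.5221, P(strain 3) ≈ 0.4217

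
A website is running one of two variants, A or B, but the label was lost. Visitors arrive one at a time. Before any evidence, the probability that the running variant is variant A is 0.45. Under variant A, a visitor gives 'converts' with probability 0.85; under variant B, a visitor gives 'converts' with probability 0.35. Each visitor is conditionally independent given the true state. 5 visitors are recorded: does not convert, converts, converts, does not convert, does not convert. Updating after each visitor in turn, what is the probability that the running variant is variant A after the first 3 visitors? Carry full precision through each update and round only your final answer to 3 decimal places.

After 'does not convert': P(A) = 0.15·0.4500 / (0.15·0.4500 + 0.65·0.5500) ≈ 0.1588
After 'converts': P(A) = 0.85·0.1588 / (0.85·0.1588 + 0.35·0.8412) ≈ 0.3144
After 'converts': P(A) = 0.85·0.3144 / (0.85·0.3144 + 0.35·0.6856) ≈ 0.5269

0.527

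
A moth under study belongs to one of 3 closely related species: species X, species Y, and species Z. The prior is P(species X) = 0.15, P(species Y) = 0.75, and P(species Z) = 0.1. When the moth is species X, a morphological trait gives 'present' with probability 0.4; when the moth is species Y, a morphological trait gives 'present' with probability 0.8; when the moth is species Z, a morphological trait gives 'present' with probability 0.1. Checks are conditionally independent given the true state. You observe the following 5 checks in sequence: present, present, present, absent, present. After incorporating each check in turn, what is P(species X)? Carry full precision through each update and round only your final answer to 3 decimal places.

After 'present': normaliser = 0.4·0.1500 + 0.8·0.7500 + 0.1·0.1000; P(species X) ≈ 0.0896, P(species Y) ≈ 0.8955, P(species Z) ≈ 0.0149
After 'present': normaliser = 0.4·0.0896 + 0.8·0.8955 + 0.1·0.0149; P(species X) ≈ 0.0475, P(species Y) ≈ 0.9505, P(species Z) ≈ 0.0020
After 'present': normaliser = 0.4·0.0475 + 0.8·0.9505 + 0.1·0.0020; P(species X) ≈ 0.0244, P(species Y) ≈ 0.9754, P(species Z) ≈ 0.0003
After 'absent': normaliser = 0.6·0.0244 + 0.2·0.9754 + 0.9·0.0003; P(species X) ≈ 0.0697, P(species Y) ≈ 0.9292, P(species Z) ≈ 0.0011
After 'present': normaliser = 0.4·0.0697 + 0.8·0.9292 + 0.1·0.0011; P(species X) ≈ 0.0361, P(species Y) ≈ 0.9637, P(species Z) ≈ 0.0001

0.036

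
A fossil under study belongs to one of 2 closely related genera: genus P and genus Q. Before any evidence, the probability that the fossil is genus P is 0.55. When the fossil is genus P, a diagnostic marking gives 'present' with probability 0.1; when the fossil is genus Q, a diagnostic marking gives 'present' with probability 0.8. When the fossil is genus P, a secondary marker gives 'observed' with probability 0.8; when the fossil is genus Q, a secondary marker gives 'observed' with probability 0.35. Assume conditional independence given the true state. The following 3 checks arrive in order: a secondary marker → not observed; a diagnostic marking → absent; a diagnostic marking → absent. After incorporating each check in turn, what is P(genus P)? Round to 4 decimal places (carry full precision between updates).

0.8839

After a secondary marker='not observed': P(genus P) = 0.2·0.5500 / (0.2·0.5500 + 0.65·0.4500) ≈ 0.2733
After a diagnostic marking='absent': P(genus P) = 0.9·0.2733 / (0.9·0.2733 + 0.2·0.7267) ≈ 0.6286
After a diagnostic marking='absent': P(genus P) = 0.9·0.6286 / (0.9·0.6286 + 0.2·0.3714) ≈ 0.8839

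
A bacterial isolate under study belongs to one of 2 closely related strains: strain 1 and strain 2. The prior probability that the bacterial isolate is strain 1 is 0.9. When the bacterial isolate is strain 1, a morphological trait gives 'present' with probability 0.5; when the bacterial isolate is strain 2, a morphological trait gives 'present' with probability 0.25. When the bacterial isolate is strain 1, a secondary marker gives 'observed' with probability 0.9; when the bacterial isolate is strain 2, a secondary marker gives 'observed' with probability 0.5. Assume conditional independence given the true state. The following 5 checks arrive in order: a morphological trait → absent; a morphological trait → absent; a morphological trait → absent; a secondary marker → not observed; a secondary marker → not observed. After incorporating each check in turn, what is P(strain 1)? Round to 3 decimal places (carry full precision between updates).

0.096

After a morphological trait='absent': P(strain 1) = 0.5·0.9000 / (0.5·0.9000 + 0.75·0.1000) ≈ 0.8571
After a morphological trait='absent': P(strain 1) = 0.5·0.8571 / (0.5·0.8571 + 0.75·0.1429) ≈ 0.8000
After a morphological trait='absent': P(strain 1) = 0.5·0.8000 / (0.5·0.8000 + 0.75·0.2000) ≈ 0.7273
After a secondary marker='not observed': P(strain 1) = 0.1·0.7273 / (0.1·0.7273 + 0.5·0.2727) ≈ 0.3478
After a secondary marker='not observed': P(strain 1) = 0.1·0.3478 / (0.1·0.3478 + 0.5·0.6522) ≈ 0.0964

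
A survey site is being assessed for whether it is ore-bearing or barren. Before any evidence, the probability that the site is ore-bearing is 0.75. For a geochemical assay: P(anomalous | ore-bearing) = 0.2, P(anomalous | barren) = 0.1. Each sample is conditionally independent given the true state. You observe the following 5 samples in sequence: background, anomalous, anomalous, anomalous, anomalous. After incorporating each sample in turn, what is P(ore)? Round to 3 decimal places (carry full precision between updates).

0.977

After 'background': P(ore) = 0.8·0.7500 / (0.8·0.7500 + 0.9·0.2500) ≈ 0.7273
After 'anomalous': P(ore) = 0.2·0.7273 / (0.2·0.7273 + 0.1·0.2727) ≈ 0.8421
After 'anomalous': P(ore) = 0.2·0.8421 / (0.2·0.8421 + 0.1·0.1579) ≈ 0.9143
After 'anomalous': P(ore) = 0.2·0.9143 / (0.2·0.9143 + 0.1·0.0857) ≈ 0.9552
After 'anomalous': P(ore) = 0.2·0.9552 / (0.2·0.9552 + 0.1·0.0448) ≈ 0.9771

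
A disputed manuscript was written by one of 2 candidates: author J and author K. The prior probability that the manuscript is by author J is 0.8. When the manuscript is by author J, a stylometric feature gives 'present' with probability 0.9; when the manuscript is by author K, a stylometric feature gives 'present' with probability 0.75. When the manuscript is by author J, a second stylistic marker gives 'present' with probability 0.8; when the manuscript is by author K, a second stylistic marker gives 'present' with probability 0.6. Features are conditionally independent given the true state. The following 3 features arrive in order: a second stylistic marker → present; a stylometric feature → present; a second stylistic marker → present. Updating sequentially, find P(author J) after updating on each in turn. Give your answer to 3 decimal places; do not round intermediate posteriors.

After a second stylistic marker='present': P(author J) = 0.8·0.8000 / (0.8·0.8000 + 0.6·0.2000) ≈ 0.8421
After a stylometric feature='present': P(author J) = 0.9·0.8421 / (0.9·0.8421 + 0.75·0.1579) ≈ 0.8649
After a second stylistic marker='present': P(author J) = 0.8·0.8649 / (0.8·0.8649 + 0.6·0.1351) ≈ 0.8951

0.895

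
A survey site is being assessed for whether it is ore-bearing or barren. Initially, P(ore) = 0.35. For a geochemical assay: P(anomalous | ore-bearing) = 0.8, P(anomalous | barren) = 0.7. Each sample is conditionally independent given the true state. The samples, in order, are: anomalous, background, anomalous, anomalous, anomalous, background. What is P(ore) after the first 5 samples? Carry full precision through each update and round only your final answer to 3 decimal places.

0.380

After 'anomalous': P(ore) = 0.8·0.3500 / (0.8·0.3500 + 0.7·0.6500) ≈ 0.3810
After 'background': P(ore) = 0.2·0.3810 / (0.2·0.3810 + 0.3·0.6190) ≈ 0.2909
After 'anomalous': P(ore) = 0.8·0.2909 / (0.8·0.2909 + 0.7·0.7091) ≈ 0.3192
After 'anomalous': P(ore) = 0.8·0.3192 / (0.8·0.3192 + 0.7·0.6808) ≈ 0.3489
After 'anomalous': P(ore) = 0.8·0.3489 / (0.8·0.3489 + 0.7·0.6511) ≈ 0.3798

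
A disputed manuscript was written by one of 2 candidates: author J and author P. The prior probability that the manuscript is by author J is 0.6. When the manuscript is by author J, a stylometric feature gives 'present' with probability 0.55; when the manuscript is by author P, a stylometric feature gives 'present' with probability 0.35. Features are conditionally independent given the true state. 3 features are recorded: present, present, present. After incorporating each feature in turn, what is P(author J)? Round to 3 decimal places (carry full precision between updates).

0.853

After 'present': P(author J) = 0.55·0.6000 / (0.55·0.6000 + 0.35·0.4000) ≈ 0.7021
After 'present': P(author J) = 0.55·0.7021 / (0.55·0.7021 + 0.35·0.2979) ≈ 0.7874
After 'present': P(author J) = 0.55·0.7874 / (0.55·0.7874 + 0.35·0.2126) ≈ 0.8534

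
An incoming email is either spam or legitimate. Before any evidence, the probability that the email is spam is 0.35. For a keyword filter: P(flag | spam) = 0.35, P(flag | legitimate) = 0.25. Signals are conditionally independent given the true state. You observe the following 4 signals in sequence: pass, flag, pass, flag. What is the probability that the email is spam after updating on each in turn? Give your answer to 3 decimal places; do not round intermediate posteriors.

After 'pass': P(spam) = 0.65·0.3500 / (0.65·0.3500 + 0.75·0.6500) ≈ 0.3182
After 'flag': P(spam) = 0.35·0.3182 / (0.35·0.3182 + 0.25·0.6818) ≈ 0.3952
After 'pass': P(spam) = 0.65·0.3952 / (0.65·0.3952 + 0.75·0.6048) ≈ 0.3615
After 'flag': P(spam) = 0.35·0.3615 / (0.35·0.3615 + 0.25·0.6385) ≈ 0.4422

0.442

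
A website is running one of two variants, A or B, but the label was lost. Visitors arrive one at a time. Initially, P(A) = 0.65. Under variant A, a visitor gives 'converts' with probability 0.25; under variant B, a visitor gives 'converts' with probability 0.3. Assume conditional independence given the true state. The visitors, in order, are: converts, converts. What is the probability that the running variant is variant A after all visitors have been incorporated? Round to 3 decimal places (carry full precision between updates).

0.563

After 'converts': P(A) = 0.25·0.6500 / (0.25·0.6500 + 0.3·0.3500) ≈ 0.6075
After 'converts': P(A) = 0.25·0.6075 / (0.25·0.6075 + 0.3·0.3925) ≈ 0.5633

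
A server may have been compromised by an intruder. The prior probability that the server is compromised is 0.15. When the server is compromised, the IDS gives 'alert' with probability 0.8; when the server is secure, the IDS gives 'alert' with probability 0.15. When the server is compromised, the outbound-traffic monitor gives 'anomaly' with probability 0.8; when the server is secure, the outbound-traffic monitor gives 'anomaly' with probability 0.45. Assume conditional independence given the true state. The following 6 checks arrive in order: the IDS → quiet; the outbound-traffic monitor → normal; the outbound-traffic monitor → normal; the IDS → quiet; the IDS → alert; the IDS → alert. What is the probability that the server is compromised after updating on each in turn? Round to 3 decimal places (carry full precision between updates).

0.035

After the IDS='quiet': P(compromised) = 0.2·0.1500 / (0.2·0.1500 + 0.85·0.8500) ≈ 0.0399
After the outbound-traffic monitor='normal': P(compromised) = 0.2·0.0399 / (0.2·0.0399 + 0.55·0.9601) ≈ 0.0149
After the outbound-traffic monitor='normal': P(compromised) = 0.2·0.0149 / (0.2·0.0149 + 0.55·0.9851) ≈ 0.0055
After the IDS='quiet': P(compromised) = 0.2·0.0055 / (0.2·0.0055 + 0.85·0.9945) ≈ 0.0013
After the IDS='alert': P(compromised) = 0.8·0.0013 / (0.8·0.0013 + 0.15·0.9987) ≈ 0.0068
After the IDS='alert': P(compromised) = 0.8·0.0068 / (0.8·0.0068 + 0.15·0.9932) ≈ 0.0354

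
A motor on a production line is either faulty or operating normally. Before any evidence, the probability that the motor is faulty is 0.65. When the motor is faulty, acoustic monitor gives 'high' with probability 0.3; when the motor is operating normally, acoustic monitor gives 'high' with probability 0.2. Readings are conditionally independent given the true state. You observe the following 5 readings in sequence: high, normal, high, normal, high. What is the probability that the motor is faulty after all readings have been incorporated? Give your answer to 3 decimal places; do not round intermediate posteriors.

0.828

After 'high': P(faulty) = 0.3·0.6500 / (0.3·0.6500 + 0.2·0.3500) ≈ 0.7358
After 'normal': P(faulty) = 0.7·0.7358 / (0.7·0.7358 + 0.8·0.2642) ≈ 0.7091
After 'high': P(faulty) = 0.3·0.7091 / (0.3·0.7091 + 0.2·0.2909) ≈ 0.7852
After 'normal': P(faulty) = 0.7·0.7852 / (0.7·0.7852 + 0.8·0.2148) ≈ 0.7619
After 'high': P(faulty) = 0.3·0.7619 / (0.3·0.7619 + 0.2·0.2381) ≈ 0.8276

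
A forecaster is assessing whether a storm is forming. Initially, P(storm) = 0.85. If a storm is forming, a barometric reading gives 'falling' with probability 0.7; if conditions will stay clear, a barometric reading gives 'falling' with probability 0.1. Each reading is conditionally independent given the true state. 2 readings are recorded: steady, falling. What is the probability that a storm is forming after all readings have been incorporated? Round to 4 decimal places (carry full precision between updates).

After 'steady': P(storm) = 0.3·0.8500 / (0.3·0.8500 + 0.9·0.1500) ≈ 0.6538
After 'falling': P(storm) = 0.7·0.6538 / (0.7·0.6538 + 0.1·0.3462) ≈ 0.9297

0.9297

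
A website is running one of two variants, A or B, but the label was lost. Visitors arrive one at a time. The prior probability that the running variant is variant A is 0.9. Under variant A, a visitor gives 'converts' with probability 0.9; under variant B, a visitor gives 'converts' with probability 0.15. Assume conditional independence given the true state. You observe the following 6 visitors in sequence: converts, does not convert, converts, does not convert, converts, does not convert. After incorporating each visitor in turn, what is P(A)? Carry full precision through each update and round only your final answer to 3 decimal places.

Apply Bayes' rule sequentially, carrying P(A) forward.
After 'converts': P(A) = 0.9·0.9000 / (0.9·0.9000 + 0.15·0.1000) ≈ 0.9818
After 'does not convert': P(A) = 0.1·0.9818 / (0.1·0.9818 + 0.85·0.0182) ≈ 0.8640
After 'converts': P(A) = 0.9·0.8640 / (0.9·0.8640 + 0.15·0.1360) ≈ 0.9744
After 'does not convert': P(A) = 0.1·0.9744 / (0.1·0.9744 + 0.85·0.0256) ≈ 0.8177
After 'converts': P(A) = 0.9·0.8177 / (0.9·0.8177 + 0.15·0.1823) ≈ 0.9642
After 'does not convert': P(A) = 0.1·0.9642 / (0.1·0.9642 + 0.85·0.0358) ≈ 0.7599

0.760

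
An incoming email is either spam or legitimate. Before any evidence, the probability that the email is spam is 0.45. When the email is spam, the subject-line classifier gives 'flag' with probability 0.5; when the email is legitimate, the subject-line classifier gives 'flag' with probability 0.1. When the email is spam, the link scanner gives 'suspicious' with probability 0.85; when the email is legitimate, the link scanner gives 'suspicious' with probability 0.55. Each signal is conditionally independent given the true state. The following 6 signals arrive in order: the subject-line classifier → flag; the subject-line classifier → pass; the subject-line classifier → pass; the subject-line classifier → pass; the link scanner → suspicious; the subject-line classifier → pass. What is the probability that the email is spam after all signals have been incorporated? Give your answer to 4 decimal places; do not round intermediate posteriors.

After the subject-line classifier='flag': P(spam) = 0.5·0.4500 / (0.5·0.4500 + 0.1·0.5500) ≈ 0.8036
After the subject-line classifier='pass': P(spam) = 0.5·0.8036 / (0.5·0.8036 + 0.9·0.1964) ≈ 0.6944
After the subject-line classifier='pass': P(spam) = 0.5·0.6944 / (0.5·0.6944 + 0.9·0.3056) ≈ 0.5580
After the subject-line classifier='pass': P(spam) = 0.5·0.5580 / (0.5·0.5580 + 0.9·0.4420) ≈ 0.4123
After the link scanner='suspicious': P(spam) = 0.85·0.4123 / (0.85·0.4123 + 0.55·0.5877) ≈ 0.5202
After the subject-line classifier='pass': P(spam) = 0.5·0.5202 / (0.5·0.5202 + 0.9·0.4798) ≈ 0.3759

0.3759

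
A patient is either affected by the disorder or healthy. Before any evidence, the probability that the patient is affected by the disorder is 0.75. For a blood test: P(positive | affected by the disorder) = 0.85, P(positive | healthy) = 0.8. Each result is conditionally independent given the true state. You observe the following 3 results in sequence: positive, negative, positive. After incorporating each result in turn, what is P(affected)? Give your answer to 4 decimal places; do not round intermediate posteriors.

0.7175

After 'positive': P(affected) = 0.85·0.7500 / (0.85·0.7500 + 0.8·0.2500) ≈ 0.7612
After 'negative': P(affected) = 0.15·0.7612 / (0.15·0.7612 + 0.2·0.2388) ≈ 0.7051
After 'positive': P(affected) = 0.85·0.7051 / (0.85·0.7051 + 0.8·0.2949) ≈ 0.7175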